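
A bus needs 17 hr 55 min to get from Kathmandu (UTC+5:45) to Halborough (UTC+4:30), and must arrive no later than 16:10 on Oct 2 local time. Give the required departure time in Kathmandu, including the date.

Target arrival in UTC: 16:10 − 4:30 = 11:40 on Oct 2.
Subtract 17 hours 55 minutes → departure 17:45 UTC on Oct 1.
Kathmandu is UTC+5:45: 17:45 + 5:45 = 23:30 on Oct 1.

23:30 on October 1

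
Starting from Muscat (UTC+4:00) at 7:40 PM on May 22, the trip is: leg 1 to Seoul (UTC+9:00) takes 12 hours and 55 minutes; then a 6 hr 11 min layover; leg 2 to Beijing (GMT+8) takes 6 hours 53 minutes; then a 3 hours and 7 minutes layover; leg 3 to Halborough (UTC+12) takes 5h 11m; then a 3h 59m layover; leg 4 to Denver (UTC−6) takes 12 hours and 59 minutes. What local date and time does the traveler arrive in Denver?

12:55 PM on May 24

Convert departure to UTC: 7:40 PM − 4:00 = 3:40 PM UTC on May 22.
Add 12 hours and 55 minutes leg 1 → 4:35 AM UTC (May 23).
Add 6 hours 11 minutes layover in Seoul → 10:46 AM UTC.
Add 6 hours 53 minutes leg 2 → 5:39 PM UTC.
Add 3 hours and 7 minutes layover in Beijing → 8:46 PM UTC.
Add 5 hours and 11 minutes leg 3 → 1:57 AM UTC (May 24).
Add 3 hours and 59 minutes layover in Halborough → 5:56 AM UTC.
Add 12 hours 59 minutes leg 4 → 6:55 PM UTC.
Denver is UTC−6:00, so local arrival = 6:55 PM − 6:00 = 12:55 PM on May 24.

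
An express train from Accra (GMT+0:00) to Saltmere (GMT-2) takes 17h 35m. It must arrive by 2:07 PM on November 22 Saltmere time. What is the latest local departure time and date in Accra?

Target arrival in UTC: 2:07 PM + 2:00 = 4:07 PM on Nov 22.
Subtract 17 hours 35 minutes → departure 10:32 PM UTC on Nov 21.
Accra is UTC+0, so departure is 10:32 PM on Nov 21.

10:32 PM on Nov 21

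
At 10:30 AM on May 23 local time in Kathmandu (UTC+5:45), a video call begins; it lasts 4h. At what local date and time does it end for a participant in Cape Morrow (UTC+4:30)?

Convert start to UTC: 10:30 AM − 5:45 = 4:45 AM UTC on May 23.
Add 4 hours duration → 8:45 AM UTC.
Cape Morrow is UTC+4:30, so local end time = 8:45 AM + 4:30 = 1:15 PM on May 23.

1:15 PM on May 23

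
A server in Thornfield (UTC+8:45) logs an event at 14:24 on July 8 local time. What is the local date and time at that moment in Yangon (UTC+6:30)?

12:09 on July 8

In UTC: 14:24 − 8:45 = 05:39 on Jul 8.
Yangon is UTC+6:30: 05:39 + 6:30 = 12:09 on Jul 8.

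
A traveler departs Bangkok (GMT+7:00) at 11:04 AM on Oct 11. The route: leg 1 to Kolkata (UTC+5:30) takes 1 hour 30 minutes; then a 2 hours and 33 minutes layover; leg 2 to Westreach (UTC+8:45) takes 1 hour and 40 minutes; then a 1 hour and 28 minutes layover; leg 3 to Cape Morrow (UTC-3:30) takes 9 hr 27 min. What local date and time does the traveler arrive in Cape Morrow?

5:12 PM on Oct 11

Convert departure to UTC: 11:04 AM − 7:00 = 4:04 AM UTC on Oct 11.
Add 1 hour 30 minutes leg 1 → 5:34 AM UTC.
Add 2 hours and 33 minutes layover in Kolkata → 8:07 AM UTC.
Add 1 hour and 40 minutes leg 2 → 9:47 AM UTC.
Add 1 hour and 28 minutes layover in Westreach → 11:15 AM UTC.
Add 9 hours 27 minutes leg 3 → 8:42 PM UTC.
Cape Morrow is UTC−3:30, so local arrival = 8:42 PM − 3:30 = 5:12 PM on Oct 11.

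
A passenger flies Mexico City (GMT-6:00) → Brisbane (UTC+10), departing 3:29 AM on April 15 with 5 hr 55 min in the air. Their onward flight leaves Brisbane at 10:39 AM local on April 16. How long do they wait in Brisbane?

Convert departure to UTC: 3:29 AM + 6:00 = 9:29 AM UTC on Apr 15.
Add 5 hours and 55 minutes flight time → 3:24 PM UTC.
Brisbane is UTC+10:00, so local arrival = 3:24 PM + 10:00 = 1:24 AM on Apr 16.
Layover = 10:39 AM − 1:24 AM = 9 hours 15 minutes.

9 hours 15 minutes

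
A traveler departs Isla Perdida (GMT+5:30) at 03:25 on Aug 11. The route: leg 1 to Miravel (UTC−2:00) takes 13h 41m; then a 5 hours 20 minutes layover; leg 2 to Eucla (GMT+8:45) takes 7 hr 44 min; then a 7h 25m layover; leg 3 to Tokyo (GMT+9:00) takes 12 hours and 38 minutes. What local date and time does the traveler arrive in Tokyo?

Convert departure to UTC: 03:25 − 5:30 = 21:55 UTC on Aug 10.
Add 13 hours and 41 minutes leg 1 → 11:36 UTC (Aug 11).
Add 5 hours and 20 minutes layover in Miravel → 16:56 UTC.
Add 7 hours 44 minutes leg 2 → 00:40 UTC (Aug 12).
Add 7 hours and 25 minutes layover in Eucla → 08:05 UTC.
Add 12 hours 38 minutes leg 3 → 20:43 UTC.
Tokyo is UTC+9:00, so local arrival = 20:43 + 9:00 = 05:43 on Aug 13.

05:43 on August 13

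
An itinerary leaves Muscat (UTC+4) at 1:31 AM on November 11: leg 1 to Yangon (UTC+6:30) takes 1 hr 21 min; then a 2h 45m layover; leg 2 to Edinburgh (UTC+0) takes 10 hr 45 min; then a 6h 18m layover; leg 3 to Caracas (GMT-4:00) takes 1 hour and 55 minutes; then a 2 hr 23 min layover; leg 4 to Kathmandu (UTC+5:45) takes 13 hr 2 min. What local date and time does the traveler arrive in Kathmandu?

5:45 PM on November 12

Convert departure to UTC: 1:31 AM − 4:00 = 9:31 PM UTC on Nov 10.
Add 1 hour and 21 minutes leg 1 → 10:52 PM UTC.
Add 2 hours 45 minutes layover in Yangon → 1:37 AM UTC (Nov 11).
Add 10 hours and 45 minutes leg 2 → 12:22 PM UTC.
Add 6 hours 18 minutes layover in Edinburgh → 6:40 PM UTC.
Add 1 hour 55 minutes leg 3 → 8:35 PM UTC.
Add 2 hours and 23 minutes layover in Caracas → 10:58 PM UTC.
Add 13 hours 2 minutes leg 4 → 12:00 PM UTC (Nov 12).
Kathmandu is UTC+5:45, so local arrival = 12:00 PM + 5:45 = 5:45 PM on Nov 12.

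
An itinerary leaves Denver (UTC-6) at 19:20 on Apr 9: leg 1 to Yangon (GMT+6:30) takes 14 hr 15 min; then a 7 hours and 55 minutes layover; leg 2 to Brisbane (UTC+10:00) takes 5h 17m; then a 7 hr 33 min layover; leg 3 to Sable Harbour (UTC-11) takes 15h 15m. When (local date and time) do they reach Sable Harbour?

16:35 on April 11

Convert departure to UTC: 19:20 + 6:00 = 01:20 UTC on Apr 10.
Add 14 hours and 15 minutes leg 1 → 15:35 UTC.
Add 7 hours and 55 minutes layover in Yangon → 23:30 UTC.
Add 5 hours 17 minutes leg 2 → 04:47 UTC (Apr 11).
Add 7 hours 33 minutes layover in Brisbane → 12:20 UTC.
Add 15 hours and 15 minutes leg 3 → 03:35 UTC (Apr 12).
Sable Harbour is UTC−11:00, so local arrival = 03:35 − 11:00 = 16:35 on Apr 11.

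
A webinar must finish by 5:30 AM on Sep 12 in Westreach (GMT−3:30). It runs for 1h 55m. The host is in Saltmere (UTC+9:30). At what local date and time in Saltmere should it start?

Target end time in UTC: 5:30 AM + 3:30 = 9:00 AM on Sep 12.
Subtract 1 hour 55 minutes → start 7:05 AM UTC on Sep 12.
Saltmere is UTC+9:30: 7:05 AM + 9:30 = 4:35 PM on Sep 12.

4:35 PM on September 12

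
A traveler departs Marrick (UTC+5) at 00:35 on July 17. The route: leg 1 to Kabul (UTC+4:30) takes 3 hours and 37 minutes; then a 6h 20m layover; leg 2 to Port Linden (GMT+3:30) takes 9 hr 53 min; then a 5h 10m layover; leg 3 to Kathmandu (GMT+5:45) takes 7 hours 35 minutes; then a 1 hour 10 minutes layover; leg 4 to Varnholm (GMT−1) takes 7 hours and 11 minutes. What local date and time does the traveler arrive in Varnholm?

Convert departure to UTC: 00:35 − 5:00 = 19:35 UTC on Jul 16.
Add 3 hours 37 minutes leg 1 → 23:12 UTC.
Add 6 hours and 20 minutes layover in Kabul → 05:32 UTC (Jul 17).
Add 9 hours 53 minutes leg 2 → 15:25 UTC.
Add 5 hours and 10 minutes layover in Port Linden → 20:35 UTC.
Add 7 hours 35 minutes leg 3 → 04:10 UTC (Jul 18).
Add 1 hour 10 minutes layover in Kathmandu → 05:20 UTC.
Add 7 hours and 11 minutes leg 4 → 12:31 UTC.
Varnholm is UTC−1:00, so local arrival = 12:31 − 1:00 = 11:31 on Jul 18.

11:31 on July 18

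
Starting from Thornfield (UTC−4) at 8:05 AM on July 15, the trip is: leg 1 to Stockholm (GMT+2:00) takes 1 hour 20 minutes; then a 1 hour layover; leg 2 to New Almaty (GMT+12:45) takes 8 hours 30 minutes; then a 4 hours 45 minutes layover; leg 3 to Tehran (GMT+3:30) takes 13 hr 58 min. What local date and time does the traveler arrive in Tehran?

Convert departure to UTC: 8:05 AM + 4:00 = 12:05 PM UTC on Jul 15.
Add 1 hour and 20 minutes leg 1 → 1:25 PM UTC.
Add 1 hour layover in Stockholm → 2:25 PM UTC.
Add 8 hours and 30 minutes leg 2 → 10:55 PM UTC.
Add 4 hours 45 minutes layover in New Almaty → 3:40 AM UTC (Jul 16).
Add 13 hours and 58 minutes leg 3 → 5:38 PM UTC.
Tehran is UTC+3:30, so local arrival = 5:38 PM + 3:30 = 9:08 PM on Jul 16.

9:08 PM on July 16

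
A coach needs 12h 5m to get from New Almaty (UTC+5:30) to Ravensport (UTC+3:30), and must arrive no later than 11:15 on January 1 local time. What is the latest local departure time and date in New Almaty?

Target arrival in UTC: 11:15 − 3:30 = 07:45 on Jan 1.
Subtract 12 hours 5 minutes → departure 19:40 UTC on Dec 31.
New Almaty is UTC+5:30: 19:40 + 5:30 = 01:10 on Jan 1.

01:10 on January 1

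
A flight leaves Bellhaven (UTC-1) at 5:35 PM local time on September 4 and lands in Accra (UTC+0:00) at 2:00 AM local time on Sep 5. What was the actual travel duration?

7 hours 25 minutes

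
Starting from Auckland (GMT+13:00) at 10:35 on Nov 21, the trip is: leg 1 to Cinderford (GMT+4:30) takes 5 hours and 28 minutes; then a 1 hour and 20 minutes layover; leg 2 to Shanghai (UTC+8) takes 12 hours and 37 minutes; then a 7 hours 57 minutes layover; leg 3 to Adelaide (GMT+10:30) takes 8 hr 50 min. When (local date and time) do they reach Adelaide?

Convert departure to UTC: 10:35 − 13:00 = 21:35 UTC on Nov 20.
Add 5 hours and 28 minutes leg 1 → 03:03 UTC (Nov 21).
Add 1 hour 20 minutes layover in Cinderford → 04:23 UTC.
Add 12 hours 37 minutes leg 2 → 17:00 UTC.
Add 7 hours 57 minutes layover in Shanghai → 00:57 UTC (Nov 22).
Add 8 hours 50 minutes leg 3 → 09:47 UTC.
Adelaide is UTC+10:30, so local arrival = 09:47 + 10:30 = 20:17 on Nov 22.

20:17 on Nov 22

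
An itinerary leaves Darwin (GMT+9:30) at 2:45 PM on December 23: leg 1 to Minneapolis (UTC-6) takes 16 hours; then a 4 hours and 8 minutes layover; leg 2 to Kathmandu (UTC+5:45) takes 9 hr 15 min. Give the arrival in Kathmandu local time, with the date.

Convert departure to UTC: 2:45 PM − 9:30 = 5:15 AM UTC on Dec 23.
Add 16 hours leg 1 → 9:15 PM UTC.
Add 4 hours and 8 minutes layover in Minneapolis → 1:23 AM UTC (Dec 24).
Add 9 hours and 15 minutes leg 2 → 10:38 AM UTC.
Kathmandu is UTC+5:45, so local arrival = 10:38 AM + 5:45 = 4:23 PM on Dec 24.

4:23 PM on December 24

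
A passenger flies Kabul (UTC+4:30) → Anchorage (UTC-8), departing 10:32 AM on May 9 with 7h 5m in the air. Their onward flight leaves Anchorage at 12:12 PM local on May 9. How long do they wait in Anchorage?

7 hours 5 minutes

Convert departure to UTC: 10:32 AM − 4:30 = 6:02 AM UTC on May 9.
Add 7 hours and 5 minutes flight time → 1:07 PM UTC.
Anchorage is UTC−8:00, so local arrival = 1:07 PM − 8:00 = 5:07 AM on May 9.
Layover = 12:12 PM − 5:07 AM = 7 hours 5 minutes.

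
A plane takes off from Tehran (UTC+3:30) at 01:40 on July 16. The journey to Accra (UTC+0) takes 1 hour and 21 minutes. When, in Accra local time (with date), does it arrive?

23:31 on July 15

Accra is 3:30 behind Tehran.
After 1 hour and 21 minutes it is 03:01 in Tehran.
Shift by the zone difference: 03:01 − 3:30 = 23:31 on Jul 15 in Accra.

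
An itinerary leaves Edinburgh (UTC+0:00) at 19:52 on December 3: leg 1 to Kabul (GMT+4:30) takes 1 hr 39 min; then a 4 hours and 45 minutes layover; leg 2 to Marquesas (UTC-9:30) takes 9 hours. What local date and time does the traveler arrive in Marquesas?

01:46 on Dec 4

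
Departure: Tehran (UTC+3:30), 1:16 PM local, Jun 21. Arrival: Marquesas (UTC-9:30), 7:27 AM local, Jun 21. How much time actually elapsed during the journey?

7 hours 11 minutes

Marquesas is 13:00 behind Tehran.
Clock-face elapsed time (ignoring zones) is −5 hours 49 minutes.
Actual elapsed = −5 hours 49 minutes + 13:00 = 7 hours 11 minutes.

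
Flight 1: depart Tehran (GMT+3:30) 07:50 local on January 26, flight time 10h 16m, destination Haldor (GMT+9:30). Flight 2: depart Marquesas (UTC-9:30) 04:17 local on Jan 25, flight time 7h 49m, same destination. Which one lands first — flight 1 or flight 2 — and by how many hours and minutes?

the second, by 17 hours

Flight 1 in UTC: 07:50 − 3:30 = 04:20 on Jan 26.
+10 hours and 16 minutes → arrive 14:36 UTC on Jan 26.
Flight 2 in UTC: 04:17 + 9:30 = 13:47 on Jan 25.
+7 hours 49 minutes → arrive 21:36 UTC on Jan 25.
Flight 2 lands earlier by 17 hours.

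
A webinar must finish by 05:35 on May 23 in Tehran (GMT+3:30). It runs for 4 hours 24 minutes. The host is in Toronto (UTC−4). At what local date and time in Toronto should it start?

Target end time in UTC: 05:35 − 3:30 = 02:05 on May 23.
Subtract 4 hours 24 minutes → start 21:41 UTC on May 22.
Toronto is UTC−4:00: 21:41 − 4:00 = 17:41 on May 22.

17:41 on May 22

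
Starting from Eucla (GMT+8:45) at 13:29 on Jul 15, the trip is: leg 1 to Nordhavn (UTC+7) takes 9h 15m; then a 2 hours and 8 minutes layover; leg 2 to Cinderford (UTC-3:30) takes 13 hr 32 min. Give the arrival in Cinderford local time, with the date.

02:09 on July 16

Convert departure to UTC: 13:29 − 8:45 = 04:44 UTC on Jul 15.
Add 9 hours 15 minutes leg 1 → 13:59 UTC.
Add 2 hours and 8 minutes layover in Nordhavn → 16:07 UTC.
Add 13 hours and 32 minutes leg 2 → 05:39 UTC (Jul 16).
Cinderford is UTC−3:30, so local arrival = 05:39 − 3:30 = 02:09 on Jul 16.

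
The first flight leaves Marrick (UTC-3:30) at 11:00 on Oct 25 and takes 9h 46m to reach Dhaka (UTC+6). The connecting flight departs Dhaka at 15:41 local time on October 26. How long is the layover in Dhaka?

Convert departure to UTC: 11:00 + 3:30 = 14:30 UTC on Oct 25.
Add 9 hours 46 minutes flight time → 00:16 UTC (Oct 26).
Dhaka is UTC+6:00, so local arrival = 00:16 + 6:00 = 06:16 on Oct 26.
Layover = 15:41 − 06:16 = 9 hours 25 minutes.

9 hours 25 minutes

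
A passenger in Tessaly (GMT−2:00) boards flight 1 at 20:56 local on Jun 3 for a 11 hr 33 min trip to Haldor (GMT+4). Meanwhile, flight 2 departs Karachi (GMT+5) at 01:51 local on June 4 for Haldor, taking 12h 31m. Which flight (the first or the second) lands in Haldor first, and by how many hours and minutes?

the second, by 1 hour 7 minutes

Flight 1 in UTC: 20:56 + 2:00 = 22:56 on Jun 3.
+11 hours and 33 minutes → arrive 10:29 UTC on Jun 4.
Flight 2 in UTC: 01:51 − 5:00 = 20:51 on Jun 3.
+12 hours 31 minutes → arrive 09:22 UTC on Jun 4.
Flight 2 lands earlier by 1 hour 7 minutes.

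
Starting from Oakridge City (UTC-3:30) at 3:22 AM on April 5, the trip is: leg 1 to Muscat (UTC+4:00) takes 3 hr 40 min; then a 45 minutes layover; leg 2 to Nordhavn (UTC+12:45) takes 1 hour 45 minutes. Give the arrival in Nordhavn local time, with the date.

1:47 AM on April 6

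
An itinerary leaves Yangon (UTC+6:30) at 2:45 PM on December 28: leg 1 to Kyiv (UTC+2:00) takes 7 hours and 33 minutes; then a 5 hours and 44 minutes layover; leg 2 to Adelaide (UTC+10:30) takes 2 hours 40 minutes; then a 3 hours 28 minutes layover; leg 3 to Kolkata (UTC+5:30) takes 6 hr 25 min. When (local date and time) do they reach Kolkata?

Convert departure to UTC: 2:45 PM − 6:30 = 8:15 AM UTC on Dec 28.
Add 7 hours 33 minutes leg 1 → 3:48 PM UTC.
Add 5 hours 44 minutes layover in Kyiv → 9:32 PM UTC.
Add 2 hours and 40 minutes leg 2 → 12:12 AM UTC (Dec 29).
Add 3 hours 28 minutes layover in Adelaide → 3:40 AM UTC.
Add 6 hours and 25 minutes leg 3 → 10:05 AM UTC.
Kolkata is UTC+5:30, so local arrival = 10:05 AM + 5:30 = 3:35 PM on Dec 29.

3:35 PM on December 29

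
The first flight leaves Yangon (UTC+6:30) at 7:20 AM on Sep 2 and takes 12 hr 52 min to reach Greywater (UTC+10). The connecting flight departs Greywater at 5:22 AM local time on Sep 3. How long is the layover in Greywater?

5 hours 40 minutes

Convert departure to UTC: 7:20 AM − 6:30 = 12:50 AM UTC on Sep 2.
Add 12 hours and 52 minutes flight time → 1:42 PM UTC.
Greywater is UTC+10:00, so local arrival = 1:42 PM + 10:00 = 11:42 PM on Sep 2.
Layover = 5:22 AM − 11:42 PM (+1 day) = 5 hours 40 minutes.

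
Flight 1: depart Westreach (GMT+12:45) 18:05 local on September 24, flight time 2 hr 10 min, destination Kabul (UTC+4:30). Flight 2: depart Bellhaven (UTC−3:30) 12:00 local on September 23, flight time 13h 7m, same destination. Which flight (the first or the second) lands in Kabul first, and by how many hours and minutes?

Flight 1 in UTC: 18:05 − 12:45 = 05:20 on Sep 24.
+2 hours and 10 minutes → arrive 07:30 UTC on Sep 24.
Flight 2 in UTC: 12:00 + 3:30 = 15:30 on Sep 23.
+13 hours 7 minutes → arrive 04:37 UTC on Sep 24.
Flight 2 lands earlier by 2 hours 53 minutes.

the second, by 2 hours 53 minutes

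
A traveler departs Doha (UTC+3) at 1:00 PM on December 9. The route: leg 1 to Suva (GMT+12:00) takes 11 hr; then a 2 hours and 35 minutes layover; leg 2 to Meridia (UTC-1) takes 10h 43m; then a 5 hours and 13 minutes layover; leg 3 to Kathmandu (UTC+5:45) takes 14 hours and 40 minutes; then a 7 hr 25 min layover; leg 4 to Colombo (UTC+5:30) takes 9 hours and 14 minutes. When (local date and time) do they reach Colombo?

Convert departure to UTC: 1:00 PM − 3:00 = 10:00 AM UTC on Dec 9.
Add 11 hours leg 1 → 9:00 PM UTC.
Add 2 hours 35 minutes layover in Suva → 11:35 PM UTC.
Add 10 hours and 43 minutes leg 2 → 10:18 AM UTC (Dec 10).
Add 5 hours and 13 minutes layover in Meridia → 3:31 PM UTC.
Add 14 hours and 40 minutes leg 3 → 6:11 AM UTC (Dec 11).
Add 7 hours and 25 minutes layover in Kathmandu → 1:36 PM UTC.
Add 9 hours 14 minutes leg 4 → 10:50 PM UTC.
Colombo is UTC+5:30, so local arrival = 10:50 PM + 5:30 = 4:20 AM on Dec 12.

4:20 AM on Dec 12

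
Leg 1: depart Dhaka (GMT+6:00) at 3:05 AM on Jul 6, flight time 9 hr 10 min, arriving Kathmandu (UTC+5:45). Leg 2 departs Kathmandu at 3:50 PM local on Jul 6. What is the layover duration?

Convert departure to UTC: 3:05 AM − 6:00 = 9:05 PM UTC on Jul 5.
Add 9 hours 10 minutes flight time → 6:15 AM UTC (Jul 6).
Kathmandu is UTC+5:45, so local arrival = 6:15 AM + 5:45 = 12:00 PM on Jul 6.
Layover = 3:50 PM − 12:00 PM = 3 hours 50 minutes.

3 hours 50 minutes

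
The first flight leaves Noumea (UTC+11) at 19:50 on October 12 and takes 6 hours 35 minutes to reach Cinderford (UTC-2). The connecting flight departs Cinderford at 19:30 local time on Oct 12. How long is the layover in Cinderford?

6 hours 5 minutes

Convert departure to UTC: 19:50 − 11:00 = 08:50 UTC on Oct 12.
Add 6 hours 35 minutes flight time → 15:25 UTC.
Cinderford is UTC−2:00, so local arrival = 15:25 − 2:00 = 13:25 on Oct 12.
Layover = 19:30 − 13:25 = 6 hours 5 minutes.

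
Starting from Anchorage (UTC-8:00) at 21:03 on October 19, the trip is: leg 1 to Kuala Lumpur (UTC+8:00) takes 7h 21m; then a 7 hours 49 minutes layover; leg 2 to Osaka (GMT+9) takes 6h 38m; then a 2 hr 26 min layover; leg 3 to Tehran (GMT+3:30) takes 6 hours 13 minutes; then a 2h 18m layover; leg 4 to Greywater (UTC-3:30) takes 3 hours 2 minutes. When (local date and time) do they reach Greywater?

Convert departure to UTC: 21:03 + 8:00 = 05:03 UTC on Oct 20.
Add 7 hours 21 minutes leg 1 → 12:24 UTC.
Add 7 hours 49 minutes layover in Kuala Lumpur → 20:13 UTC.
Add 6 hours 38 minutes leg 2 → 02:51 UTC (Oct 21).
Add 2 hours 26 minutes layover in Osaka → 05:17 UTC.
Add 6 hours and 13 minutes leg 3 → 11:30 UTC.
Add 2 hours 18 minutes layover in Tehran → 13:48 UTC.
Add 3 hours 2 minutes leg 4 → 16:50 UTC.
Greywater is UTC−3:30, so local arrival = 16:50 − 3:30 = 13:20 on Oct 21.

13:20 on Oct 21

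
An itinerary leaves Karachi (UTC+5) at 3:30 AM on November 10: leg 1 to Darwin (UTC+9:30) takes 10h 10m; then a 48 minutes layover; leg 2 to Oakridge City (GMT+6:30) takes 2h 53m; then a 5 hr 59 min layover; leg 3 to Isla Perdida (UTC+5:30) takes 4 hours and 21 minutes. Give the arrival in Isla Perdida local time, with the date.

4:11 AM on Nov 11

Convert departure to UTC: 3:30 AM − 5:00 = 10:30 PM UTC on Nov 9.
Add 10 hours 10 minutes leg 1 → 8:40 AM UTC (Nov 10).
Add 48 minutes layover in Darwin → 9:28 AM UTC.
Add 2 hours and 53 minutes leg 2 → 12:21 PM UTC.
Add 5 hours 59 minutes layover in Oakridge City → 6:20 PM UTC.
Add 4 hours and 21 minutes leg 3 → 10:41 PM UTC.
Isla Perdida is UTC+5:30, so local arrival = 10:41 PM + 5:30 = 4:11 AM on Nov 11.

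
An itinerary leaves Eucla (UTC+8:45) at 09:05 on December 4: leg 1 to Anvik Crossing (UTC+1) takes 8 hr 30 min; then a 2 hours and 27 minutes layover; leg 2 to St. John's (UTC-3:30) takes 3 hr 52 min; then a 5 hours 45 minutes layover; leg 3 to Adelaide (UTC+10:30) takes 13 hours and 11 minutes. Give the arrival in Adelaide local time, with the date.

20:35 on Dec 5

Convert departure to UTC: 09:05 − 8:45 = 00:20 UTC on Dec 4.
Add 8 hours 30 minutes leg 1 → 08:50 UTC.
Add 2 hours and 27 minutes layover in Anvik Crossing → 11:17 UTC.
Add 3 hours 52 minutes leg 2 → 15:09 UTC.
Add 5 hours 45 minutes layover in St. John's → 20:54 UTC.
Add 13 hours 11 minutes leg 3 → 10:05 UTC (Dec 5).
Adelaide is UTC+10:30, so local arrival = 10:05 + 10:30 = 20:35 on Dec 5.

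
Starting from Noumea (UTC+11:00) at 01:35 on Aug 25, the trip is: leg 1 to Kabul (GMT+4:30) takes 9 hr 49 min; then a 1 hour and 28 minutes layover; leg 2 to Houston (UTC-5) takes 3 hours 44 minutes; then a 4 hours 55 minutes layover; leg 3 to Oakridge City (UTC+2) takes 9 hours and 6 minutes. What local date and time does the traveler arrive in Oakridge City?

21:37 on August 25

Convert departure to UTC: 01:35 − 11:00 = 14:35 UTC on Aug 24.
Add 9 hours and 49 minutes leg 1 → 00:24 UTC (Aug 25).
Add 1 hour 28 minutes layover in Kabul → 01:52 UTC.
Add 3 hours 44 minutes leg 2 → 05:36 UTC.
Add 4 hours and 55 minutes layover in Houston → 10:31 UTC.
Add 9 hours and 6 minutes leg 3 → 19:37 UTC.
Oakridge City is UTC+2:00, so local arrival = 19:37 + 2:00 = 21:37 on Aug 25.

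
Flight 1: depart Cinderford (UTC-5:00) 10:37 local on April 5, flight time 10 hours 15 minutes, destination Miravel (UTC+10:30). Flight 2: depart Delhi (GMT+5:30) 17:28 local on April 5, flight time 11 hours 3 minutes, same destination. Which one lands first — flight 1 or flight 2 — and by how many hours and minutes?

Flight 1 in UTC: 10:37 + 5:00 = 15:37 on Apr 5.
+10 hours and 15 minutes → arrive 01:52 UTC on Apr 6.
Flight 2 in UTC: 17:28 − 5:30 = 11:58 on Apr 5.
+11 hours and 3 minutes → arrive 23:01 UTC on Apr 5.
Flight 2 lands earlier by 2 hours 51 minutes.

the second, by 2 hours 51 minutes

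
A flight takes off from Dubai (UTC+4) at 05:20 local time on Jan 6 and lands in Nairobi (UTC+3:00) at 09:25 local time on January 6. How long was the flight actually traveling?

Departure in UTC: 05:20 − 4:00 = 01:20 on Jan 6.
Arrival in UTC: 09:25 − 3:00 = 06:25 on Jan 6.
Elapsed = 06:25 − 01:20 = 5 hours 5 minutes.

5 hours 5 minutes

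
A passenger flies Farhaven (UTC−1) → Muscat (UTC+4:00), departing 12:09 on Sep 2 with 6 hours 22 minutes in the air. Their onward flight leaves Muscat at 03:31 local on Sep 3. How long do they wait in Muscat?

Convert departure to UTC: 12:09 + 1:00 = 13:09 UTC on Sep 2.
Add 6 hours 22 minutes flight time → 19:31 UTC.
Muscat is UTC+4:00, so local arrival = 19:31 + 4:00 = 23:31 on Sep 2.
Layover = 03:31 − 23:31 (+1 day) = 4 hours.

4 hours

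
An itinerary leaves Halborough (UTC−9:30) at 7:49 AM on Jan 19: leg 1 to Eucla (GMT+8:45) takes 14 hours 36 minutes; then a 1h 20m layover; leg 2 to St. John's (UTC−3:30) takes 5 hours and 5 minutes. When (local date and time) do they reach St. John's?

Convert departure to UTC: 7:49 AM + 9:30 = 5:19 PM UTC on Jan 19.
Add 14 hours 36 minutes leg 1 → 7:55 AM UTC (Jan 20).
Add 1 hour 20 minutes layover in Eucla → 9:15 AM UTC.
Add 5 hours 5 minutes leg 2 → 2:20 PM UTC.
St. John's is UTC−3:30, so local arrival = 2:20 PM − 3:30 = 10:50 AM on Jan 20.

10:50 AM on January 20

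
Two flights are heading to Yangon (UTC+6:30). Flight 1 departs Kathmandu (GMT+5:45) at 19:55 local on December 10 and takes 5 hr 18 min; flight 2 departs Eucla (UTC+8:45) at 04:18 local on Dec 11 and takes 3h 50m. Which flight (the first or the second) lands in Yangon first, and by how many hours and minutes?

Flight 1 in UTC: 19:55 − 5:45 = 14:10 on Dec 10.
+5 hours and 18 minutes → arrive 19:28 UTC on Dec 10.
Flight 2 in UTC: 04:18 − 8:45 = 19:33 on Dec 10.
+3 hours 50 minutes → arrive 23:23 UTC on Dec 10.
Flight 1 lands earlier by 3 hours 55 minutes.

the first, by 3 hours 55 minutes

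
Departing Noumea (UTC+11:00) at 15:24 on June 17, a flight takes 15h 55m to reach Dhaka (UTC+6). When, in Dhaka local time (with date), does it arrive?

02:19 on June 18

Convert departure to UTC: 15:24 − 11:00 = 04:24 UTC on Jun 17.
Add 15 hours and 55 minutes travel time → 20:19 UTC.
Dhaka is UTC+6:00, so local arrival = 20:19 + 6:00 = 02:19 on Jun 18.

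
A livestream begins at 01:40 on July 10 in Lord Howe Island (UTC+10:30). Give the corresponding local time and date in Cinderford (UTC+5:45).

Cinderford is 4:45 behind Lord Howe Island.
Shift by the zone difference: 01:40 − 4:45 = 20:55 on Jul 9 in Cinderford.

20:55 on Jul 9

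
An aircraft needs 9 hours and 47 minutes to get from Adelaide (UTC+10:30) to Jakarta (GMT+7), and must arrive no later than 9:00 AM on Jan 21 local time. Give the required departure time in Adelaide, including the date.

2:43 AM on January 21

Target arrival in UTC: 9:00 AM − 7:00 = 2:00 AM on Jan 21.
Subtract 9 hours and 47 minutes → departure 4:13 PM UTC on Jan 20.
Adelaide is UTC+10:30: 4:13 PM + 10:30 = 2:43 AM on Jan 21.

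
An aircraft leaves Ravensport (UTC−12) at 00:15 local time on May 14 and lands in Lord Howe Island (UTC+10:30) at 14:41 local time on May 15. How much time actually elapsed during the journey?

Departure in UTC: 00:15 + 12:00 = 12:15 on May 14.
Arrival in UTC: 14:41 − 10:30 = 04:11 on May 15.
Elapsed = 04:11 − 12:15 (+1 day) = 15 hours 56 minutes.

15 hours 56 minutes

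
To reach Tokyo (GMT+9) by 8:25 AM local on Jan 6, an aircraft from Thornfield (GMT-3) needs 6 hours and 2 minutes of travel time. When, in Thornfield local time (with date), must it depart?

2:23 PM on Jan 5

Target arrival in UTC: 8:25 AM − 9:00 = 11:25 PM on Jan 5.
Subtract 6 hours and 2 minutes → departure 5:23 PM UTC on Jan 5.
Thornfield is UTC−3:00: 5:23 PM − 3:00 = 2:23 PM on Jan 5.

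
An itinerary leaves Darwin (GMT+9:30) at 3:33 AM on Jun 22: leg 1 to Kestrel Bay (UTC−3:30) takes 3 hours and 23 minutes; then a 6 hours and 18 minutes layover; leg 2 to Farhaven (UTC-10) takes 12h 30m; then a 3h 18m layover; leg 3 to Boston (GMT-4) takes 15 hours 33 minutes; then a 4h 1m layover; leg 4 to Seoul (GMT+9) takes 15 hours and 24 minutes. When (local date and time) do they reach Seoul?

Convert departure to UTC: 3:33 AM − 9:30 = 6:03 PM UTC on Jun 21.
Add 3 hours 23 minutes leg 1 → 9:26 PM UTC.
Add 6 hours 18 minutes layover in Kestrel Bay → 3:44 AM UTC (Jun 22).
Add 12 hours and 30 minutes leg 2 → 4:14 PM UTC.
Add 3 hours 18 minutes layover in Farhaven → 7:32 PM UTC.
Add 15 hours 33 minutes leg 3 → 11:05 AM UTC (Jun 23).
Add 4 hours and 1 minute layover in Boston → 3:06 PM UTC.
Add 15 hours 24 minutes leg 4 → 6:30 AM UTC (Jun 24).
Seoul is UTC+9:00, so local arrival = 6:30 AM + 9:00 = 3:30 PM on Jun 24.

3:30 PM on June 24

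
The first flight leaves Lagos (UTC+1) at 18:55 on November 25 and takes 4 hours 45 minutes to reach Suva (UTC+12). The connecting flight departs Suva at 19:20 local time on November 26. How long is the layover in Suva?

Convert departure to UTC: 18:55 − 1:00 = 17:55 UTC on Nov 25.
Add 4 hours 45 minutes flight time → 22:40 UTC.
Suva is UTC+12:00, so local arrival = 22:40 + 12:00 = 10:40 on Nov 26.
Layover = 19:20 − 10:40 = 8 hours 40 minutes.

8 hours 40 minutes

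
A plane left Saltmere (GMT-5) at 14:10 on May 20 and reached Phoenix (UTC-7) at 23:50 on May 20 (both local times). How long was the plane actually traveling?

11 hours 40 minutes

Phoenix is 2:00 behind Saltmere.
Clock-face elapsed time (ignoring zones) is 9 hours 40 minutes.
Actual elapsed = 9 hours 40 minutes + 2:00 = 11 hours 40 minutes.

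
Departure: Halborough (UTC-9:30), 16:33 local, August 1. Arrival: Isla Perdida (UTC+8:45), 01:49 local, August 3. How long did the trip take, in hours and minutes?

Departure in UTC: 16:33 + 9:30 = 02:03 on Aug 2.
Arrival in UTC: 01:49 − 8:45 = 17:04 on Aug 2.
Elapsed = 17:04 − 02:03 = 15 hours 1 minute.

15 hours 1 minute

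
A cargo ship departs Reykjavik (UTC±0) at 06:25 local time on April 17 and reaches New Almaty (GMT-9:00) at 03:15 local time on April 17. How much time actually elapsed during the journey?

Departure is already UTC: 06:25 on Apr 17.
Arrival in UTC: 03:15 + 9:00 = 12:15 on Apr 17.
Elapsed = 12:15 − 06:25 = 5 hours 50 minutes.

5 hours 50 minutes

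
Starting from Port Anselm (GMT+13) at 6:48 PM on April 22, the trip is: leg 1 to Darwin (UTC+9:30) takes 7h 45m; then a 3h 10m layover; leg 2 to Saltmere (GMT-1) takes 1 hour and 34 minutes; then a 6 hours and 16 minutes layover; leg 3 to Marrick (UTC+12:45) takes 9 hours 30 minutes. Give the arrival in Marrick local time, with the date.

Convert departure to UTC: 6:48 PM − 13:00 = 5:48 AM UTC on Apr 22.
Add 7 hours 45 minutes leg 1 → 1:33 PM UTC.
Add 3 hours and 10 minutes layover in Darwin → 4:43 PM UTC.
Add 1 hour 34 minutes leg 2 → 6:17 PM UTC.
Add 6 hours and 16 minutes layover in Saltmere → 12:33 AM UTC (Apr 23).
Add 9 hours and 30 minutes leg 3 → 10:03 AM UTC.
Marrick is UTC+12:45, so local arrival = 10:03 AM + 12:45 = 10:48 PM on Apr 23.

10:48 PM on April 23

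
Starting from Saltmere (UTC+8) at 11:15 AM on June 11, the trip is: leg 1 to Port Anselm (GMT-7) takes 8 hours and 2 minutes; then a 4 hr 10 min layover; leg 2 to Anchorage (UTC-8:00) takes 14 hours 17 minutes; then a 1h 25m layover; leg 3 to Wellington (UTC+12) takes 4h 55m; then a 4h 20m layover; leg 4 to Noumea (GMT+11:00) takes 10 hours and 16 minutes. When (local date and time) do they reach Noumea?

Convert departure to UTC: 11:15 AM − 8:00 = 3:15 AM UTC on Jun 11.
Add 8 hours 2 minutes leg 1 → 11:17 AM UTC.
Add 4 hours and 10 minutes layover in Port Anselm → 3:27 PM UTC.
Add 14 hours 17 minutes leg 2 → 5:44 AM UTC (Jun 12).
Add 1 hour and 25 minutes layover in Anchorage → 7:09 AM UTC.
Add 4 hours and 55 minutes leg 3 → 12:04 PM UTC.
Add 4 hours 20 minutes layover in Wellington → 4:24 PM UTC.
Add 10 hours and 16 minutes leg 4 → 2:40 AM UTC (Jun 13).
Noumea is UTC+11:00, so local arrival = 2:40 AM + 11:00 = 1:40 PM on Jun 13.

1:40 PM on June 13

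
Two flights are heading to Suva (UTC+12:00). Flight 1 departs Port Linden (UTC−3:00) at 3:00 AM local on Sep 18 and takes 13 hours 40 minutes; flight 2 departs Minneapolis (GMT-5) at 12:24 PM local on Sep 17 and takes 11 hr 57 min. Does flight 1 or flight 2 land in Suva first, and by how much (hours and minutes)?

Flight 1 in UTC: 3:00 AM + 3:00 = 6:00 AM on Sep 18.
+13 hours 40 minutes → arrive 7:40 PM UTC on Sep 18.
Flight 2 in UTC: 12:24 PM + 5:00 = 5:24 PM on Sep 17.
+11 hours 57 minutes → arrive 5:21 AM UTC on Sep 18.
Flight 2 lands earlier by 14 hours 19 minutes.

the second, by 14 hours 19 minutes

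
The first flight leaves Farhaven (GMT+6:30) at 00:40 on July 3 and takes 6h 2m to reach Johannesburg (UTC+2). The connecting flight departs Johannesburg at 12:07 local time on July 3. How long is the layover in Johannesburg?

Convert departure to UTC: 00:40 − 6:30 = 18:10 UTC on Jul 2.
Add 6 hours 2 minutes flight time → 00:12 UTC (Jul 3).
Johannesburg is UTC+2:00, so local arrival = 00:12 + 2:00 = 02:12 on Jul 3.
Layover = 12:07 − 02:12 = 9 hours 55 minutes.

9 hours 55 minutes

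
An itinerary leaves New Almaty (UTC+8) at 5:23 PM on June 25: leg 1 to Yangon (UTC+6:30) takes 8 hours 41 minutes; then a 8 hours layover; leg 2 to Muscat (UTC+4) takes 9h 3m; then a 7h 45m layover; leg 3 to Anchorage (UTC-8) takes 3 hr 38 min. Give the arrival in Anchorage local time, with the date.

Convert departure to UTC: 5:23 PM − 8:00 = 9:23 AM UTC on Jun 25.
Add 8 hours 41 minutes leg 1 → 6:04 PM UTC.
Add 8 hours layover in Yangon → 2:04 AM UTC (Jun 26).
Add 9 hours 3 minutes leg 2 → 11:07 AM UTC.
Add 7 hours 45 minutes layover in Muscat → 6:52 PM UTC.
Add 3 hours and 38 minutes leg 3 → 10:30 PM UTC.
Anchorage is UTC−8:00, so local arrival = 10:30 PM − 8:00 = 2:30 PM on Jun 26.

2:30 PM on June 26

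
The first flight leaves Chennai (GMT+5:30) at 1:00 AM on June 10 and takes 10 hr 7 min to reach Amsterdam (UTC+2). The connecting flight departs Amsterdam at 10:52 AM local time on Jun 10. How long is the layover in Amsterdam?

Convert departure to UTC: 1:00 AM − 5:30 = 7:30 PM UTC on Jun 9.
Add 10 hours and 7 minutes flight time → 5:37 AM UTC (Jun 10).
Amsterdam is UTC+2:00, so local arrival = 5:37 AM + 2:00 = 7:37 AM on Jun 10.
Layover = 10:52 AM − 7:37 AM = 3 hours 15 minutes.

3 hours 15 minutes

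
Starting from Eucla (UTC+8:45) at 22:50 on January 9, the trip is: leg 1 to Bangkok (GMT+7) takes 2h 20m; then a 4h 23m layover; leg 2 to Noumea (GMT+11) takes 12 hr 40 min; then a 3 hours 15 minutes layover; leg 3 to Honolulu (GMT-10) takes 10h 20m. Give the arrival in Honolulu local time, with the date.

Convert departure to UTC: 22:50 − 8:45 = 14:05 UTC on Jan 9.
Add 2 hours and 20 minutes leg 1 → 16:25 UTC.
Add 4 hours and 23 minutes layover in Bangkok → 20:48 UTC.
Add 12 hours 40 minutes leg 2 → 09:28 UTC (Jan 10).
Add 3 hours 15 minutes layover in Noumea → 12:43 UTC.
Add 10 hours 20 minutes leg 3 → 23:03 UTC.
Honolulu is UTC−10:00, so local arrival = 23:03 − 10:00 = 13:03 on Jan 10.

13:03 on Jan 10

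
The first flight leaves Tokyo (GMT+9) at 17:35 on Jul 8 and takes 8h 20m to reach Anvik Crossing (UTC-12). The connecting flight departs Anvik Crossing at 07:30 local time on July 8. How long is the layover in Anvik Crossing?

2 hours 35 minutes

Convert departure to UTC: 17:35 − 9:00 = 08:35 UTC on Jul 8.
Add 8 hours and 20 minutes flight time → 16:55 UTC.
Anvik Crossing is UTC−12:00, so local arrival = 16:55 − 12:00 = 04:55 on Jul 8.
Layover = 07:30 − 04:55 = 2 hours 35 minutes.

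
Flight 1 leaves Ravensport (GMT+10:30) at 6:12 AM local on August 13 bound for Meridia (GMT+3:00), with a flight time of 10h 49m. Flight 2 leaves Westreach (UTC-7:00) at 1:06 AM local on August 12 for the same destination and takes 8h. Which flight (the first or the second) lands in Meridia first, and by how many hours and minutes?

Flight 1 in UTC: 6:12 AM − 10:30 = 7:42 PM on Aug 12.
+10 hours and 49 minutes → arrive 6:31 AM UTC on Aug 13.
Flight 2 in UTC: 1:06 AM + 7:00 = 8:06 AM on Aug 12.
+8 hours → arrive 4:06 PM UTC on Aug 12.
Flight 2 lands earlier by 14 hours 25 minutes.

the second, by 14 hours 25 minutes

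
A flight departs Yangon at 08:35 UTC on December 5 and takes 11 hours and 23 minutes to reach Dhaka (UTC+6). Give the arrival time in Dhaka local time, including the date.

Departure is given in UTC: 08:35 on Dec 5.
Add 11 hours 23 minutes → 19:58 UTC.
Dhaka is UTC+6:00: 19:58 + 6:00 = 01:58 on Dec 6.

01:58 on December 6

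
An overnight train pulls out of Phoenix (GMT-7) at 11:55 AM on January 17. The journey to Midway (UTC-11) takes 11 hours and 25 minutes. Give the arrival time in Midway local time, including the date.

7:20 PM on Jan 17

Convert departure to UTC: 11:55 AM + 7:00 = 6:55 PM UTC on Jan 17.
Add 11 hours 25 minutes travel time → 6:20 AM UTC (Jan 18).
Midway is UTC−11:00, so local arrival = 6:20 AM − 11:00 = 7:20 PM on Jan 17.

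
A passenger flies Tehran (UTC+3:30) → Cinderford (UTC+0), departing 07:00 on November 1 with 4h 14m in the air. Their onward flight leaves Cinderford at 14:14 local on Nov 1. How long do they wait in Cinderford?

6 hours 30 minutes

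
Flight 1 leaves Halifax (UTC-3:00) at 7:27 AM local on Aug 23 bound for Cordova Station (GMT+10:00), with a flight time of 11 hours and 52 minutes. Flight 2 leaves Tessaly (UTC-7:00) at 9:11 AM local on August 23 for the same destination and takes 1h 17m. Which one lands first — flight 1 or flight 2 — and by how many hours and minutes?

the second, by 4 hours 51 minutes

Flight 1 in UTC: 7:27 AM + 3:00 = 10:27 AM on Aug 23.
+11 hours and 52 minutes → arrive 10:19 PM UTC on Aug 23.
Flight 2 in UTC: 9:11 AM + 7:00 = 4:11 PM on Aug 23.
+1 hour and 17 minutes → arrive 5:28 PM UTC on Aug 23.
Flight 2 lands earlier by 4 hours 51 minutes.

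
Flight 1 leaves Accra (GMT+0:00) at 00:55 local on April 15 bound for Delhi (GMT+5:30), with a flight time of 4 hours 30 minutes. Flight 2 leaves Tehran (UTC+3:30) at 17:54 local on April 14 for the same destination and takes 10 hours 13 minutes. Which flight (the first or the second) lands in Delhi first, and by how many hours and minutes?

Flight 1 departs at 00:55 UTC (Apr 15).
+4 hours 30 minutes → arrive 05:25 UTC on Apr 15.
Flight 2 in UTC: 17:54 − 3:30 = 14:24 on Apr 14.
+10 hours and 13 minutes → arrive 00:37 UTC on Apr 15.
Flight 2 lands earlier by 4 hours 48 minutes.

the second, by 4 hours 48 minutes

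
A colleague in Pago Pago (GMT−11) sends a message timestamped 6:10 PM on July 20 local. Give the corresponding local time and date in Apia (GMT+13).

6:10 PM on July 21

Apia is 24:00 ahead of Pago Pago.
Shift by the zone difference: 6:10 PM + 24:00 = 6:10 PM on Jul 21 in Apia.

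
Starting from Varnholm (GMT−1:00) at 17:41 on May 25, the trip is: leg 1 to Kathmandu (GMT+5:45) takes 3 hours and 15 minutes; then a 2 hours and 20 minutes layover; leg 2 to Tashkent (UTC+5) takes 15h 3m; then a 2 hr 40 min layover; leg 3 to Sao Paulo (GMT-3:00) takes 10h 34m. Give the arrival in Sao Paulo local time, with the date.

Convert departure to UTC: 17:41 + 1:00 = 18:41 UTC on May 25.
Add 3 hours and 15 minutes leg 1 → 21:56 UTC.
Add 2 hours and 20 minutes layover in Kathmandu → 00:16 UTC (May 26).
Add 15 hours and 3 minutes leg 2 → 15:19 UTC.
Add 2 hours 40 minutes layover in Tashkent → 17:59 UTC.
Add 10 hours and 34 minutes leg 3 → 04:33 UTC (May 27).
Sao Paulo is UTC−3:00, so local arrival = 04:33 − 3:00 = 01:33 on May 27.

01:33 on May 27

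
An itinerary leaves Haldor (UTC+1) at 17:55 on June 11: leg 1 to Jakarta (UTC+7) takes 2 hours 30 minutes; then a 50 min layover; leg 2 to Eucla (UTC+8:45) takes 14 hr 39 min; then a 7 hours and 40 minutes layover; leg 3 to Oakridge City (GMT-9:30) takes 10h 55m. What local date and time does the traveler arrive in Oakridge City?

Convert departure to UTC: 17:55 − 1:00 = 16:55 UTC on Jun 11.
Add 2 hours 30 minutes leg 1 → 19:25 UTC.
Add 50 minutes layover in Jakarta → 20:15 UTC.
Add 14 hours and 39 minutes leg 2 → 10:54 UTC (Jun 12).
Add 7 hours 40 minutes layover in Eucla → 18:34 UTC.
Add 10 hours 55 minutes leg 3 → 05:29 UTC (Jun 13).
Oakridge City is UTC−9:30, so local arrival = 05:29 − 9:30 = 19:59 on Jun 12.

19:59 on Jun 12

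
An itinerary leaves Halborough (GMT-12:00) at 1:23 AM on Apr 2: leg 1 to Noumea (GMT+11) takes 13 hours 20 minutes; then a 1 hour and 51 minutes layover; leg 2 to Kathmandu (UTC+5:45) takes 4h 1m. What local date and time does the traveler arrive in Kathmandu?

Convert departure to UTC: 1:23 AM + 12:00 = 1:23 PM UTC on Apr 2.
Add 13 hours 20 minutes leg 1 → 2:43 AM UTC (Apr 3).
Add 1 hour and 51 minutes layover in Noumea → 4:34 AM UTC.
Add 4 hours 1 minute leg 2 → 8:35 AM UTC.
Kathmandu is UTC+5:45, so local arrival = 8:35 AM + 5:45 = 2:20 PM on Apr 3.

2:20 PM on Apr 3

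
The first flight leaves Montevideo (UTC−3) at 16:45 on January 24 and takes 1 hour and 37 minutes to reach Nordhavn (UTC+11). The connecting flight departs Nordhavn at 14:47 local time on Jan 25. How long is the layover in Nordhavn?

6 hours 25 minutes

Convert departure to UTC: 16:45 + 3:00 = 19:45 UTC on Jan 24.
Add 1 hour and 37 minutes flight time → 21:22 UTC.
Nordhavn is UTC+11:00, so local arrival = 21:22 + 11:00 = 08:22 on Jan 25.
Layover = 14:47 − 08:22 = 6 hours 25 minutes.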